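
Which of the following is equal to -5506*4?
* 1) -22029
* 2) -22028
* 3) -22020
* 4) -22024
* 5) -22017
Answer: 4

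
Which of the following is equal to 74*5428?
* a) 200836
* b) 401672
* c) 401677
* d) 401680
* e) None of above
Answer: b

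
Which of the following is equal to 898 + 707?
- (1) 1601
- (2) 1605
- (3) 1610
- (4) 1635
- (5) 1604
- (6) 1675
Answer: 2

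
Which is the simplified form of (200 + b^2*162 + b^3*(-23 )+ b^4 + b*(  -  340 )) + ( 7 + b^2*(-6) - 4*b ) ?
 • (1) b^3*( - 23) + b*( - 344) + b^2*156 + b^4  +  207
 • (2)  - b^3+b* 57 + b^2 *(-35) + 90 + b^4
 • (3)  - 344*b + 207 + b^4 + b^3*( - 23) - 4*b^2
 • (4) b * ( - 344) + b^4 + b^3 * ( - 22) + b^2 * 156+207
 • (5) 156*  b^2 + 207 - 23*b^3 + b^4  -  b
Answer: 1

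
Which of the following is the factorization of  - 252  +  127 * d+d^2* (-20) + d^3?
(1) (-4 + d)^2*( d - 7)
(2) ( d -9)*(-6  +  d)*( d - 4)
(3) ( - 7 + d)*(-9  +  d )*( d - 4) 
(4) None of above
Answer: 3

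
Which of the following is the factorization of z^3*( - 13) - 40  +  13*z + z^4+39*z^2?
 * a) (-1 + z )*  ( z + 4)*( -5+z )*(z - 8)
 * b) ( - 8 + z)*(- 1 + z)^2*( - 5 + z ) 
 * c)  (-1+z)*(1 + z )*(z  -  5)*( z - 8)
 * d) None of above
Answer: c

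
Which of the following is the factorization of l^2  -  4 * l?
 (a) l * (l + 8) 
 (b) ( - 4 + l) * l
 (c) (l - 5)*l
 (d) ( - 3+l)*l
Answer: b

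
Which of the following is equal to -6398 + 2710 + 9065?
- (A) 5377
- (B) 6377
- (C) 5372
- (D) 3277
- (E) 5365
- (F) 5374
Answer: A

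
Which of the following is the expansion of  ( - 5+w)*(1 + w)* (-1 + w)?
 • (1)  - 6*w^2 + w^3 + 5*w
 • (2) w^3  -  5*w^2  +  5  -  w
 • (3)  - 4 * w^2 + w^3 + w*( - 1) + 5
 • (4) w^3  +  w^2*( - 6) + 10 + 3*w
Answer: 2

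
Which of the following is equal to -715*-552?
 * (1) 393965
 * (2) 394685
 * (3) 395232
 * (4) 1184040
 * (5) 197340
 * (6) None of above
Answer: 6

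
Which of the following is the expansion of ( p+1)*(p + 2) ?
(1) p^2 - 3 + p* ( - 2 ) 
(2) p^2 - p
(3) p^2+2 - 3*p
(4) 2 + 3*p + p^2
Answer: 4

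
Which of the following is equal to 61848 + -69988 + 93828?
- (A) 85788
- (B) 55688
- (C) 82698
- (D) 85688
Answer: D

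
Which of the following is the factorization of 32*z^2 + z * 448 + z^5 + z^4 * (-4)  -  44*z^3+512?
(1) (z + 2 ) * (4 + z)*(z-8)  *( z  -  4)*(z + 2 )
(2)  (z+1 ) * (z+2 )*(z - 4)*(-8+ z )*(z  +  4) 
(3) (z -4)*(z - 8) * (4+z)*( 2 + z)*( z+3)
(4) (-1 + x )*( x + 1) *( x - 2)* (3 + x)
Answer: 1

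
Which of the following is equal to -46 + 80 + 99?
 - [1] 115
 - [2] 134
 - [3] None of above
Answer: 3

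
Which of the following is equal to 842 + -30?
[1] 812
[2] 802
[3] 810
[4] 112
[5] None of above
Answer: 1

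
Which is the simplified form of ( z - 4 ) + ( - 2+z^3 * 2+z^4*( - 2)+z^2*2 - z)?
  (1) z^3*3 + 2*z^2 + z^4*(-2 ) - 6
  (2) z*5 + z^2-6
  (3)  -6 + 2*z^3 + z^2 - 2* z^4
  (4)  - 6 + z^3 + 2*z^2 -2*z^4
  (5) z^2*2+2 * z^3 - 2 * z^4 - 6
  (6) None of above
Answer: 5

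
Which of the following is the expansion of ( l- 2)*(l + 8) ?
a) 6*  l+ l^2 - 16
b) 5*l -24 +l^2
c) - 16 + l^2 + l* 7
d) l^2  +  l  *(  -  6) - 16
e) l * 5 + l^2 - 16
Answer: a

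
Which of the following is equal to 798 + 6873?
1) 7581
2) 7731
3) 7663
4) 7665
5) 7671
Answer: 5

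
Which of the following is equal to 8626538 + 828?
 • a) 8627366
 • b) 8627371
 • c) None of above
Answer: a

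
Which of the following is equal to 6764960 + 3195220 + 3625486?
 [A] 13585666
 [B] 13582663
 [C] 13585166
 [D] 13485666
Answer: A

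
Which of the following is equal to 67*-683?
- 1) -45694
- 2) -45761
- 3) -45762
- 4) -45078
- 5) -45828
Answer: 2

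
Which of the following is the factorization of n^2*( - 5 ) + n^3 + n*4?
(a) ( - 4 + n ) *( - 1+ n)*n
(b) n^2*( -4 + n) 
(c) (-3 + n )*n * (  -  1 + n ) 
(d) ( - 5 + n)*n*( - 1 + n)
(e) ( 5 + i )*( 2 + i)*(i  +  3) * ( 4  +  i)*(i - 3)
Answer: a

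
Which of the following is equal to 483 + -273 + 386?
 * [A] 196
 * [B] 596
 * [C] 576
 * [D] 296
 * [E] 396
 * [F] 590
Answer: B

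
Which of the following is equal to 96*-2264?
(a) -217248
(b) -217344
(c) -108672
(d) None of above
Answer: b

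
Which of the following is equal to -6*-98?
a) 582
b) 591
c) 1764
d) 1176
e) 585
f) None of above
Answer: f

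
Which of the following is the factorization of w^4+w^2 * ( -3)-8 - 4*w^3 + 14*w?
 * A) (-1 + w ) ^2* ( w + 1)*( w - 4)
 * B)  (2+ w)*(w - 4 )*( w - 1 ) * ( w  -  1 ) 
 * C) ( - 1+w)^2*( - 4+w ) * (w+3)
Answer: B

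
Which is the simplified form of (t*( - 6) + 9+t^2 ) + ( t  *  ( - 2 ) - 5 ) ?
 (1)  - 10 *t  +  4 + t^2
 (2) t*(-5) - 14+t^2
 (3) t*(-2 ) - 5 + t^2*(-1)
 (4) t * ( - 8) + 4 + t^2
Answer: 4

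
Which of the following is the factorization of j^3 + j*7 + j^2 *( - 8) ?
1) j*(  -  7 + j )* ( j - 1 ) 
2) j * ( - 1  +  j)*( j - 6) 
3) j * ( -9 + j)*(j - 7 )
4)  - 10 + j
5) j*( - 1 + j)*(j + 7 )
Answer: 1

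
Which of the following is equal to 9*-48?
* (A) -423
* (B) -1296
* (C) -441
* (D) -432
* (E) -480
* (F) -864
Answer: D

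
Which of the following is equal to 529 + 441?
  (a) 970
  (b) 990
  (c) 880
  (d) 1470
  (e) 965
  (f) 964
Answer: a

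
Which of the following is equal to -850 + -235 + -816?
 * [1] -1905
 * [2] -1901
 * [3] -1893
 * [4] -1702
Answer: 2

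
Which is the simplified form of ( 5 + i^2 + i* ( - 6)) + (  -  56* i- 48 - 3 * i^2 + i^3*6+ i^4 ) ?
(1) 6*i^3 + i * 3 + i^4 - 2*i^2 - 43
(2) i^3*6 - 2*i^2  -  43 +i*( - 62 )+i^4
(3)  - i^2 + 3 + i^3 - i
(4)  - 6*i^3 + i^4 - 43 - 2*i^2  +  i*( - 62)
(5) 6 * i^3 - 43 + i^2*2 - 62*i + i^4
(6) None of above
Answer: 2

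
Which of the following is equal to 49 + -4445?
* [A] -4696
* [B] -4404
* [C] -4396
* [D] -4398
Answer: C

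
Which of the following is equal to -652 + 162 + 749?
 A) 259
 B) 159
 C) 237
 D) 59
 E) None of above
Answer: A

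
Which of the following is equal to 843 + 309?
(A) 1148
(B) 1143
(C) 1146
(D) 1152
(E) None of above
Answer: D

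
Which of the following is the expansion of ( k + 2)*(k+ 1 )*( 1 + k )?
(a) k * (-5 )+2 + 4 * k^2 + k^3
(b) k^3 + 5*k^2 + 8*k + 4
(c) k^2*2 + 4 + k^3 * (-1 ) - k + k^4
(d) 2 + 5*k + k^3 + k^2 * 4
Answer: d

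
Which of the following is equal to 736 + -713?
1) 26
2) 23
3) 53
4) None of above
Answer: 2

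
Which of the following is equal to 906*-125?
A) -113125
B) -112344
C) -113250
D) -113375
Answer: C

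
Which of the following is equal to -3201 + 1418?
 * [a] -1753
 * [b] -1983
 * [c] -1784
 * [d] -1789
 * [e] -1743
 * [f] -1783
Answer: f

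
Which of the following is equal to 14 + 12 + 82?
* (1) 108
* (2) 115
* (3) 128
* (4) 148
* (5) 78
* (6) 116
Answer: 1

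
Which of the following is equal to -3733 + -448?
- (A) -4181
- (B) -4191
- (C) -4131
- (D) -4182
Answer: A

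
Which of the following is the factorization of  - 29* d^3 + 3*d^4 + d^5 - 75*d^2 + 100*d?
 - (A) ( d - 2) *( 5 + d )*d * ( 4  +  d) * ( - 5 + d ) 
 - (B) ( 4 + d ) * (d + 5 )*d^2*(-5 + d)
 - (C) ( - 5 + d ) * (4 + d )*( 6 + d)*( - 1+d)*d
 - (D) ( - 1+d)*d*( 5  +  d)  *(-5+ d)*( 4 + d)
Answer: D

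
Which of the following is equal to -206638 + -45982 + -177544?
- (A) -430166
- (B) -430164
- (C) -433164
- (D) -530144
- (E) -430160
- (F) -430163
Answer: B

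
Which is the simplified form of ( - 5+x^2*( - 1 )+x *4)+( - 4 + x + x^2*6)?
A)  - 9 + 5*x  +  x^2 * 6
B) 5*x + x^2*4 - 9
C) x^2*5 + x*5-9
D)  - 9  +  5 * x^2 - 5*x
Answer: C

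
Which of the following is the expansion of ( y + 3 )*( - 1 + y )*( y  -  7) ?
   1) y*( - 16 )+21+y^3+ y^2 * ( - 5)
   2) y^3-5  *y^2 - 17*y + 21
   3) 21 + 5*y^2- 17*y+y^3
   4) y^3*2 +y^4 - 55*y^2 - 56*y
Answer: 2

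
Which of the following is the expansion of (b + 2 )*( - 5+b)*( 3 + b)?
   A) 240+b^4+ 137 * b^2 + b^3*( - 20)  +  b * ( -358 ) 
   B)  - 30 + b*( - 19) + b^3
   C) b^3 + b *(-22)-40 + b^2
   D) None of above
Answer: B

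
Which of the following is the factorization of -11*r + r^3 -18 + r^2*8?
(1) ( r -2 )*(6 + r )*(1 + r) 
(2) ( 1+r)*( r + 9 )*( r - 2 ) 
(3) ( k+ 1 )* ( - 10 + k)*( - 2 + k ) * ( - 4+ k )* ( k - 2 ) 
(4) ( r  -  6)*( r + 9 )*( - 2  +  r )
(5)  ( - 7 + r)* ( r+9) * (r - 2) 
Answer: 2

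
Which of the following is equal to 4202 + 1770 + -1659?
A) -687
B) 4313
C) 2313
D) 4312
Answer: B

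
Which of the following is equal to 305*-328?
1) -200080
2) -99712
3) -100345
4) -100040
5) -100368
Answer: 4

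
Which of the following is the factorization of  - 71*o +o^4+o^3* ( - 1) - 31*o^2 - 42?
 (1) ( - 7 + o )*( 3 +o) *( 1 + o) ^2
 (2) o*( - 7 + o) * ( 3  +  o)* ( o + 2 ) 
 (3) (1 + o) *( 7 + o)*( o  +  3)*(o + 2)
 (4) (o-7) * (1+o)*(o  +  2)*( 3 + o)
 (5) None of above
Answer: 4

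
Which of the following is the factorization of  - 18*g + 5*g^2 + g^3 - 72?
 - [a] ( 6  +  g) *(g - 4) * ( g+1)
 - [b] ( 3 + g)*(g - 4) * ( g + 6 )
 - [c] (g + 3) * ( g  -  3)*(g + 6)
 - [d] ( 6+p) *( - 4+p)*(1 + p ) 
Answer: b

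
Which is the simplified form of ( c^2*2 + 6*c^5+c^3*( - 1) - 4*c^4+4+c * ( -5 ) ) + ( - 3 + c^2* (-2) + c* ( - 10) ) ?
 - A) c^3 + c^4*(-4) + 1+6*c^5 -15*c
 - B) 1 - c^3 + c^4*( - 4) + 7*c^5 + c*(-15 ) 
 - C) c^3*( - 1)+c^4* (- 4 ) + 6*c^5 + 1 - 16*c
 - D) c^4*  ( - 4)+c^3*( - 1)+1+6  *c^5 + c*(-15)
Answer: D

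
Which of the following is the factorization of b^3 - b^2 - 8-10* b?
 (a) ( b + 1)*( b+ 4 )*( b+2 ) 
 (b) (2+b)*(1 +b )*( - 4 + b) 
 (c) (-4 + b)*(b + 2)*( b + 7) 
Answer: b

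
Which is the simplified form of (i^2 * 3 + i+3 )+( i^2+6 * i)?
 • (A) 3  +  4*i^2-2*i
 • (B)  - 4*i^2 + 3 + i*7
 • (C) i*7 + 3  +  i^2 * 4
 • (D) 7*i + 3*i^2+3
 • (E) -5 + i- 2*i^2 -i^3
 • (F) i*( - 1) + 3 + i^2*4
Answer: C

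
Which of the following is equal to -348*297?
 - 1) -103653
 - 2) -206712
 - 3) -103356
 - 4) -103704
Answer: 3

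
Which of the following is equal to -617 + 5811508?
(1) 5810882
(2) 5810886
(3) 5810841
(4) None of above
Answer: 4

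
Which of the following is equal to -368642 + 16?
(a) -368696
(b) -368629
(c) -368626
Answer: c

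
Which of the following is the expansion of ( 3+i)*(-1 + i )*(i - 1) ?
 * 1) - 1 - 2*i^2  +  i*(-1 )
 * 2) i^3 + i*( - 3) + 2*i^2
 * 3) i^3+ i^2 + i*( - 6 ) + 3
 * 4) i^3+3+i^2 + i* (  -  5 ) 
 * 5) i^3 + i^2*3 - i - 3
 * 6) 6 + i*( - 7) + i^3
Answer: 4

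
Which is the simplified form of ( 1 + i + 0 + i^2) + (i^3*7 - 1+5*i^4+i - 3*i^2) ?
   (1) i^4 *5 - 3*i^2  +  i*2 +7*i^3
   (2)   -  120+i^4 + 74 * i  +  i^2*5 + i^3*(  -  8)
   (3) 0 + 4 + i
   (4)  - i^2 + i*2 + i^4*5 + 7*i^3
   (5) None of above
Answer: 5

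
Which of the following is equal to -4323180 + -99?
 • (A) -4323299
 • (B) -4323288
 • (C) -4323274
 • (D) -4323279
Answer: D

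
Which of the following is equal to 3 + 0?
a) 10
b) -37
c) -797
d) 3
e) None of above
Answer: d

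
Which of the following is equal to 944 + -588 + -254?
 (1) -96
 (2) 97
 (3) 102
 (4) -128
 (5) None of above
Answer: 3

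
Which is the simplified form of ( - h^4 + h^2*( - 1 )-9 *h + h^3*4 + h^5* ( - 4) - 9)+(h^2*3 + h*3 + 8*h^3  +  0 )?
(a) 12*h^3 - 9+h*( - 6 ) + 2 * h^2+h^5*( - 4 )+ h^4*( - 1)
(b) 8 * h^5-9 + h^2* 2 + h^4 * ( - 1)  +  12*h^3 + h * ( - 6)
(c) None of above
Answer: a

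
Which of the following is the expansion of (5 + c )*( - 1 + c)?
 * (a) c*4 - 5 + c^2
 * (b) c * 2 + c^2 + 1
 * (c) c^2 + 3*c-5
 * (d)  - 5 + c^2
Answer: a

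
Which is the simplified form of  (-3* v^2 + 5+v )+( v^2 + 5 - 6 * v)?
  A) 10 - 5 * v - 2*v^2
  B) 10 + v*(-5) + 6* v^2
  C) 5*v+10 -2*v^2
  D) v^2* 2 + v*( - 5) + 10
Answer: A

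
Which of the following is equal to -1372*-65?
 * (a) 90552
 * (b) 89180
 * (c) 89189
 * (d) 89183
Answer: b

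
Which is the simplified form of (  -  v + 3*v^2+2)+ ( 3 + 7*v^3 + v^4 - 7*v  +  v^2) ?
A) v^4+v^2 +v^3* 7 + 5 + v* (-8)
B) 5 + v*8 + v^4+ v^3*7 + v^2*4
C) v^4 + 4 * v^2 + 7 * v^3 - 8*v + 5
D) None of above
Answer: C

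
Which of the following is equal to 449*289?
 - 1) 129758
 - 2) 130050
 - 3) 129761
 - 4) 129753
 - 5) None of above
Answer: 3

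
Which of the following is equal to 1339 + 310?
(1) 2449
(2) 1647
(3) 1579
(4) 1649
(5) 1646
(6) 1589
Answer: 4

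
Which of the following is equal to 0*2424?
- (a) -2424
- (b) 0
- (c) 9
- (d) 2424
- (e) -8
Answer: b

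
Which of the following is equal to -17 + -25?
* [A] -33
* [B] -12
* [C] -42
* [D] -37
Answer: C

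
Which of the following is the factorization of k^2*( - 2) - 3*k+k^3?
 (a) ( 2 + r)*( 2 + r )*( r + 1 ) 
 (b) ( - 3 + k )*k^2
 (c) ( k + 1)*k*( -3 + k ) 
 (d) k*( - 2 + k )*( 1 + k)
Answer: c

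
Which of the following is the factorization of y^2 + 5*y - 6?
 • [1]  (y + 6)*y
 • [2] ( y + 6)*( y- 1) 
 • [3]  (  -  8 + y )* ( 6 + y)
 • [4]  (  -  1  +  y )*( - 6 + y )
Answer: 2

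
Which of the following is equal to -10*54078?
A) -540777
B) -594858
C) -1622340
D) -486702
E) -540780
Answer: E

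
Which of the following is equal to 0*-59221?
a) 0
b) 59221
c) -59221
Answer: a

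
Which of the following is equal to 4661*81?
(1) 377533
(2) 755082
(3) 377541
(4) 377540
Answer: 3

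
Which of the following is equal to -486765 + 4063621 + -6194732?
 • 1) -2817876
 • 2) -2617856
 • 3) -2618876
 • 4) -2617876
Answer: 4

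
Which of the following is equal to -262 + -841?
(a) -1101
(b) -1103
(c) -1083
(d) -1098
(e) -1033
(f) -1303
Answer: b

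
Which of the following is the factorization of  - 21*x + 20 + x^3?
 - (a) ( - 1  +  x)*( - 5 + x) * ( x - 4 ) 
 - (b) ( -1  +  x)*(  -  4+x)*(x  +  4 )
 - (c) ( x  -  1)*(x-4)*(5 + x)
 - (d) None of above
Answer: c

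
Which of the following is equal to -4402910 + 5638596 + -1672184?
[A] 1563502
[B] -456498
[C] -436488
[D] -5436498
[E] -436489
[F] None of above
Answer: F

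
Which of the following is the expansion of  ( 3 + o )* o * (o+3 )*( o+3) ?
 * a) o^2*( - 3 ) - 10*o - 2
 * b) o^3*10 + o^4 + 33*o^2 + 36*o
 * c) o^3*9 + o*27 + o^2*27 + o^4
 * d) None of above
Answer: c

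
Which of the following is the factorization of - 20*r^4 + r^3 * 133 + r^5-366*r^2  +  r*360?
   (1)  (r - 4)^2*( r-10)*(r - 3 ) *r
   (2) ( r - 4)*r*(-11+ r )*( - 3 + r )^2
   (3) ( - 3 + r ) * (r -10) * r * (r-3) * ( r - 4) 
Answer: 3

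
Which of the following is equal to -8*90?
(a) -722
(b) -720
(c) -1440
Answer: b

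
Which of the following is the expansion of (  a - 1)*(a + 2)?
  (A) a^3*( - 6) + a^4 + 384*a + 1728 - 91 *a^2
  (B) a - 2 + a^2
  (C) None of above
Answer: B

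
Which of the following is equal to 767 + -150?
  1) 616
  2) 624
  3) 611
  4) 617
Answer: 4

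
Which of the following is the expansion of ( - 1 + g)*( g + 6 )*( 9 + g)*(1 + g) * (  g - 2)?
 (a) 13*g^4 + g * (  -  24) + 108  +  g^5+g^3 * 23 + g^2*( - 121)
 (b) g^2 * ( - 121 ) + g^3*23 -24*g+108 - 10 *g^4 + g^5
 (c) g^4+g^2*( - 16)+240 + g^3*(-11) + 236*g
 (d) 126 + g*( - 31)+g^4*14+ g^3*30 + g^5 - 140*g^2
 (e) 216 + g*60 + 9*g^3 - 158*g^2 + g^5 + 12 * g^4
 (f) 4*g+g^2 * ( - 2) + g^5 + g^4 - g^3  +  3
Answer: a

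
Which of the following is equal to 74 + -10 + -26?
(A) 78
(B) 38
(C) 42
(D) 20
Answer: B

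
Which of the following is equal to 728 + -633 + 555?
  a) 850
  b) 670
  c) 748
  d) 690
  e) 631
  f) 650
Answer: f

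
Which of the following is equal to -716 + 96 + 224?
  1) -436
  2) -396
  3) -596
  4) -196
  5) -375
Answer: 2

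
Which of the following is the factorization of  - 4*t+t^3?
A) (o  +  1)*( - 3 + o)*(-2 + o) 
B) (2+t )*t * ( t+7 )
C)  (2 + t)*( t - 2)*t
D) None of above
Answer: C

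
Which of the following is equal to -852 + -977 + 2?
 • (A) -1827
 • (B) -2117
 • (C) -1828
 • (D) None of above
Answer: A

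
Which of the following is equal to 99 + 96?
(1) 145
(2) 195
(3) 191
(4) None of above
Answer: 2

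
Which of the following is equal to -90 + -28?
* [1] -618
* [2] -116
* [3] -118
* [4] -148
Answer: 3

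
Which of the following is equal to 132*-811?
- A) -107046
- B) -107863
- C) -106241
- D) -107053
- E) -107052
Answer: E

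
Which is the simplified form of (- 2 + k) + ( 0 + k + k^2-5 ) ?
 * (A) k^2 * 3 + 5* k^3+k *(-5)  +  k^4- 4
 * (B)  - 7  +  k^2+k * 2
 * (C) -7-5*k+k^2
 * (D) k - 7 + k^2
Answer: B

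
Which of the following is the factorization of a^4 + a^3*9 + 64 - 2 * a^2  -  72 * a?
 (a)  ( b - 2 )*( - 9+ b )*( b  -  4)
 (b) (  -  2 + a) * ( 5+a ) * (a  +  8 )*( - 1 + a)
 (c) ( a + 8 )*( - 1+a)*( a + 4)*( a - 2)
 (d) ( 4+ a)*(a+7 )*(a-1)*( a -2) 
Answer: c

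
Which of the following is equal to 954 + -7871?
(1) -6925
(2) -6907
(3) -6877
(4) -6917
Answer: 4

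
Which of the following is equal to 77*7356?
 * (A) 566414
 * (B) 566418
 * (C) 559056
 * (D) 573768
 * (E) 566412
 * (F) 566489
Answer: E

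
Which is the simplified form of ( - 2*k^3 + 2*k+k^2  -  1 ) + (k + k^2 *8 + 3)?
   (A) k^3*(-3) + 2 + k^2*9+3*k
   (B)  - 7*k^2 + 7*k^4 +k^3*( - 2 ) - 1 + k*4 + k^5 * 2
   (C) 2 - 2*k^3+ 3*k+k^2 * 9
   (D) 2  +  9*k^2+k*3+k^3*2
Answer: C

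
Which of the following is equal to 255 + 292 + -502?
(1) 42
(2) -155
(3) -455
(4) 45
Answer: 4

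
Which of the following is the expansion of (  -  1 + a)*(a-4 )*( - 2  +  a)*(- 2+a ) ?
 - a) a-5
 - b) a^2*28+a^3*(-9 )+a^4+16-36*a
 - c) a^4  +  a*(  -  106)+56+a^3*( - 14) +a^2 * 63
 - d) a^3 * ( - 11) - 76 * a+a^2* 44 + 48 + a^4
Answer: b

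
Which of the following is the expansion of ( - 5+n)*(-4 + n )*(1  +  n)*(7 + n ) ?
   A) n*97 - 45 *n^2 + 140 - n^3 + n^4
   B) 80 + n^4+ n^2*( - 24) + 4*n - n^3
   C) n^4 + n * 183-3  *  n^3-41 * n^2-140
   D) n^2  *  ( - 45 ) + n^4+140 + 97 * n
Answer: A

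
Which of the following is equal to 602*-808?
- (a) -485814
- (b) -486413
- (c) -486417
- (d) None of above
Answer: d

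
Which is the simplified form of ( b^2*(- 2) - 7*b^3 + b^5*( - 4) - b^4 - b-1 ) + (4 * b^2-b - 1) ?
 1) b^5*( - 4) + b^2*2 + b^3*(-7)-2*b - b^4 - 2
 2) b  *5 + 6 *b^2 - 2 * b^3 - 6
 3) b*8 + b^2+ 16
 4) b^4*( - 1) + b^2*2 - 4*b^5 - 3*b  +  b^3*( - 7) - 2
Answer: 1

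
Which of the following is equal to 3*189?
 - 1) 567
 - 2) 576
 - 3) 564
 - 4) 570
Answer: 1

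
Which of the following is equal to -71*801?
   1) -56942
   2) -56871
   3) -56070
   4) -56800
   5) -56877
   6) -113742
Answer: 2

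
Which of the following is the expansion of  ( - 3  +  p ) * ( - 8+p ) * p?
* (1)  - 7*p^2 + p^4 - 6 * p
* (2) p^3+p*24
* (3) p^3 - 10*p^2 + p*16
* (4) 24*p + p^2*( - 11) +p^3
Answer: 4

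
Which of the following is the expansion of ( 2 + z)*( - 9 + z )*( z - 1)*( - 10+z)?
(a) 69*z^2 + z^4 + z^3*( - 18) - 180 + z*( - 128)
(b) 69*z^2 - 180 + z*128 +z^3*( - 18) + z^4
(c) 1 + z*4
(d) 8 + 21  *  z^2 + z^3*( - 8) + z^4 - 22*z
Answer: b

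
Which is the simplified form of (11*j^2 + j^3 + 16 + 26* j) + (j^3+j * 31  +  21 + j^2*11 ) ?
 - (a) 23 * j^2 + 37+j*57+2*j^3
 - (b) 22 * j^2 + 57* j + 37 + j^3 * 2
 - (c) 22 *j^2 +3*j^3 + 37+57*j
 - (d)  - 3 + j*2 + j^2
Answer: b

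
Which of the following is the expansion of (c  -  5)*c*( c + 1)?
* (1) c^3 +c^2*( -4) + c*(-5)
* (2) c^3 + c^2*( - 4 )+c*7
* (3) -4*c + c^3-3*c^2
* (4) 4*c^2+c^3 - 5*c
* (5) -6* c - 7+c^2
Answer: 1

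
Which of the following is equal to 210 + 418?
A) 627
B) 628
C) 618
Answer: B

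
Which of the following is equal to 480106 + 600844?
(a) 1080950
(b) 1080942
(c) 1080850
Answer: a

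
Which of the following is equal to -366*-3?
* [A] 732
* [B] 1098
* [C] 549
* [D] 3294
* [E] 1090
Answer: B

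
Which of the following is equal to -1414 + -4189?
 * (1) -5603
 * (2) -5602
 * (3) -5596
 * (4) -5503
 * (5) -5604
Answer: 1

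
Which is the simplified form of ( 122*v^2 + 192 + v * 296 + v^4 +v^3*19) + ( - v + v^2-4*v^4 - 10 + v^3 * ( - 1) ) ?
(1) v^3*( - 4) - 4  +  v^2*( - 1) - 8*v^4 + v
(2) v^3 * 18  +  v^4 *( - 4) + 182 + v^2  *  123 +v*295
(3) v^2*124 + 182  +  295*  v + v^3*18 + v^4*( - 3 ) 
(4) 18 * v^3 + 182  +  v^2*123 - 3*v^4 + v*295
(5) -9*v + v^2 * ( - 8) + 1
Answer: 4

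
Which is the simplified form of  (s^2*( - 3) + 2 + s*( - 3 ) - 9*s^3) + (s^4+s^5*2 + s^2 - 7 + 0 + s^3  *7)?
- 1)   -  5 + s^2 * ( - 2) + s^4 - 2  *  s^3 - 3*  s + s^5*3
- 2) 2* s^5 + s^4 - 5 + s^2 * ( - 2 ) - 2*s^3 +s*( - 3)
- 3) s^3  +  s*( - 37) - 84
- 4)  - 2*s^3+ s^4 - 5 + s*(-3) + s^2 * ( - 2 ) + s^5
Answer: 2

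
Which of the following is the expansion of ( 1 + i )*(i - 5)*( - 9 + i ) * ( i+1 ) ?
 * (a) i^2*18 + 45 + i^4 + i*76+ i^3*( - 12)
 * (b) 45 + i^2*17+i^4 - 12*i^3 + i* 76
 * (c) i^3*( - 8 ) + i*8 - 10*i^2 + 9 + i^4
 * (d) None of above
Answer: a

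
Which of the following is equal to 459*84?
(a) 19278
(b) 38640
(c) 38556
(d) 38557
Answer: c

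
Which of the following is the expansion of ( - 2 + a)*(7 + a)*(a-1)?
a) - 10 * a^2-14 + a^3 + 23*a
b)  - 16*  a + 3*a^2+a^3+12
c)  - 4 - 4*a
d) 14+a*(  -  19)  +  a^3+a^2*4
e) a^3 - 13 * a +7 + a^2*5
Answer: d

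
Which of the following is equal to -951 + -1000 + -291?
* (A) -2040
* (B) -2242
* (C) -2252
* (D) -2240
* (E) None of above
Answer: B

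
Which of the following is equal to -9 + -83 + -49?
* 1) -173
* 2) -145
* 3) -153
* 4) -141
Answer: 4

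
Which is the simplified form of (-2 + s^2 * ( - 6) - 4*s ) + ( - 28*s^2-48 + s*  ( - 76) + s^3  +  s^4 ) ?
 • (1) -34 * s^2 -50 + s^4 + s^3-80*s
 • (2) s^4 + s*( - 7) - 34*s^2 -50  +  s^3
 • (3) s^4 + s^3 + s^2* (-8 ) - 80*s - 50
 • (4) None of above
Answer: 1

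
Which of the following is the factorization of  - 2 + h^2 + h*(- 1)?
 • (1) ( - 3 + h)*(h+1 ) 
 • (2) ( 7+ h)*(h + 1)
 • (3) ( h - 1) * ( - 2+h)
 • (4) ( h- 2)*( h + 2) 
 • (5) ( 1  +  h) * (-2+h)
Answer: 5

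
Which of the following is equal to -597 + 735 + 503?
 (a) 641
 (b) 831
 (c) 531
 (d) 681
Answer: a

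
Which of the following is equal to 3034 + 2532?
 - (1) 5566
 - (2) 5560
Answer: 1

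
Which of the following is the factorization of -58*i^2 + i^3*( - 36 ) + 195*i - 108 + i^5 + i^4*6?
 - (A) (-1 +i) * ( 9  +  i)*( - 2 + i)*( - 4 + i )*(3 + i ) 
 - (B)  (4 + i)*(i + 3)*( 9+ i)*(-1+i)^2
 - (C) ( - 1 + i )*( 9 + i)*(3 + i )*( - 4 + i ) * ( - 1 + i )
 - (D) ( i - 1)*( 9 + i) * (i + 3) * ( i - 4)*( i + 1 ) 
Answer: C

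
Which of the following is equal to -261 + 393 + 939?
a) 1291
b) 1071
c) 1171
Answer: b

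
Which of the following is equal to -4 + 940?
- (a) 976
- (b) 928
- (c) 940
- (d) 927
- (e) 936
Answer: e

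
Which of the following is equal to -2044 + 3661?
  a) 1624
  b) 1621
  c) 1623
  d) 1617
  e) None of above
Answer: d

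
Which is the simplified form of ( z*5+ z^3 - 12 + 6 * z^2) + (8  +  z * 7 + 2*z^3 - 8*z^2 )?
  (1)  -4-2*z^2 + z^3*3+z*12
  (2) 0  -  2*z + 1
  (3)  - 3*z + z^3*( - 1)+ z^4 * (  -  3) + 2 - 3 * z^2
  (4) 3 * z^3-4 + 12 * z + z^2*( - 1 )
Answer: 1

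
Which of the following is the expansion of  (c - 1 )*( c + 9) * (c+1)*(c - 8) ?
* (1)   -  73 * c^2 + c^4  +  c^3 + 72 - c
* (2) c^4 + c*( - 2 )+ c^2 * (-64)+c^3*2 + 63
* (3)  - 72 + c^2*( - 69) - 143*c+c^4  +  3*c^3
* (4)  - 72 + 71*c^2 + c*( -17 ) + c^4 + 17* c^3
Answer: 1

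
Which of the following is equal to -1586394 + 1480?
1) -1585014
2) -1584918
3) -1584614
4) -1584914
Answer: 4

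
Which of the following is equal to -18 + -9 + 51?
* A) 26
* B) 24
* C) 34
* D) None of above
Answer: B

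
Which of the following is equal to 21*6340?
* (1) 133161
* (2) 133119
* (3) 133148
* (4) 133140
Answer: 4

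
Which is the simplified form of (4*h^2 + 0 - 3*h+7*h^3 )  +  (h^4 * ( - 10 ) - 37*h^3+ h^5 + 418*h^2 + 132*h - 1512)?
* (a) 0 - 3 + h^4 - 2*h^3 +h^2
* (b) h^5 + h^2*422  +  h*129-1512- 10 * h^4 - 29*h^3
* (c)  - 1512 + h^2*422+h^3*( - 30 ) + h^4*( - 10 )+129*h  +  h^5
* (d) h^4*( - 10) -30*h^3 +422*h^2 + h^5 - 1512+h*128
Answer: c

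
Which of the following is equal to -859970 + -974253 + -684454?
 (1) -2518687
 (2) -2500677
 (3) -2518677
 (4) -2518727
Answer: 3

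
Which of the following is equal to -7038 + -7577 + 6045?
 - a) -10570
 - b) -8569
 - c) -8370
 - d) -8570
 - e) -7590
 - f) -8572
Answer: d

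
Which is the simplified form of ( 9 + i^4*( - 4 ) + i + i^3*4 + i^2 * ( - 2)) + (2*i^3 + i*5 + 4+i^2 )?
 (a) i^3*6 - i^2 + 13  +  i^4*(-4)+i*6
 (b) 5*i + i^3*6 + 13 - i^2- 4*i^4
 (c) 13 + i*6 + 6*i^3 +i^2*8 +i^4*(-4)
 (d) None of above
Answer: a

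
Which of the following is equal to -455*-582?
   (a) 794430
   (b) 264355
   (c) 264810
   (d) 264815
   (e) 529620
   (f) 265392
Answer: c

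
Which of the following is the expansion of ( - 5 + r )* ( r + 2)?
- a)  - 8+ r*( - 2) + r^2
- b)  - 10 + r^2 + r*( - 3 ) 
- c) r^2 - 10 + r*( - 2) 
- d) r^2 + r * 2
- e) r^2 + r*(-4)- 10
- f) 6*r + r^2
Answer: b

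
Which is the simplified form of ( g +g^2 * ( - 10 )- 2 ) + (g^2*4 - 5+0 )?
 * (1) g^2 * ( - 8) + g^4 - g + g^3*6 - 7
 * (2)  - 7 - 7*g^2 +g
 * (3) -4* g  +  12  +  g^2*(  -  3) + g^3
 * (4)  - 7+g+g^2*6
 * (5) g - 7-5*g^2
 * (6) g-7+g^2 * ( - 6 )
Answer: 6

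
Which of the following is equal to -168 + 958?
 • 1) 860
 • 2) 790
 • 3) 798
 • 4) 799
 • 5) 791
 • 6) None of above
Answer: 2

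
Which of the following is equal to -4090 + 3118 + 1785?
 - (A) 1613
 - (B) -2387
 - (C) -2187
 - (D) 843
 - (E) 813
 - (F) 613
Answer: E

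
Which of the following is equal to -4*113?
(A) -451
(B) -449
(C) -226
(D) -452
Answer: D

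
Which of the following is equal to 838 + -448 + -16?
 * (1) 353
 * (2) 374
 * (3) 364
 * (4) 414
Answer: 2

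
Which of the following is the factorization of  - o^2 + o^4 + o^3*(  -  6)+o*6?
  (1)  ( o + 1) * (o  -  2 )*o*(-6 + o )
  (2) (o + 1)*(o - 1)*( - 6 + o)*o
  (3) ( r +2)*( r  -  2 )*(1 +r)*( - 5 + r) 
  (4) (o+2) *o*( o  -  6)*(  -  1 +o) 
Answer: 2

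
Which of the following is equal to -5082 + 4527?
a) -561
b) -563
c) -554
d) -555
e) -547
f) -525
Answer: d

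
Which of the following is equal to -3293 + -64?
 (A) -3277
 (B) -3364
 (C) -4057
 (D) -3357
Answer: D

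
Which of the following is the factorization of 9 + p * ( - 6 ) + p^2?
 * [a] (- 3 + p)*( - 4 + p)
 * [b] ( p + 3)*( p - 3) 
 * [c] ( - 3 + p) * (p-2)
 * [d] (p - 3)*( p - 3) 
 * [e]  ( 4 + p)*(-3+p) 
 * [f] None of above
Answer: d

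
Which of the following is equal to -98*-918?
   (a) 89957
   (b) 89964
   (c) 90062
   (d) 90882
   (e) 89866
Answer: b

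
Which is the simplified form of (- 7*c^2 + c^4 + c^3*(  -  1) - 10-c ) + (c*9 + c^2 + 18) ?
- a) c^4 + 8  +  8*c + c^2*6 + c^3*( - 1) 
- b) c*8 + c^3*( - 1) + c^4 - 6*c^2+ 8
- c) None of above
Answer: b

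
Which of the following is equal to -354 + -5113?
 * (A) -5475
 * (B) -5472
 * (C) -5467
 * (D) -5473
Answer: C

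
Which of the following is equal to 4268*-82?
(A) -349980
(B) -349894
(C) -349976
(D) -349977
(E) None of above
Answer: C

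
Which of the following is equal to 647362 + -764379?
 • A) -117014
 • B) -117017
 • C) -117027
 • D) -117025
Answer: B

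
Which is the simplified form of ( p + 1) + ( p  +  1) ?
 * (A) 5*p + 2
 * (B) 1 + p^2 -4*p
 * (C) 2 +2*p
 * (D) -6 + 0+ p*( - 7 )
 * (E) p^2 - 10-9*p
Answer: C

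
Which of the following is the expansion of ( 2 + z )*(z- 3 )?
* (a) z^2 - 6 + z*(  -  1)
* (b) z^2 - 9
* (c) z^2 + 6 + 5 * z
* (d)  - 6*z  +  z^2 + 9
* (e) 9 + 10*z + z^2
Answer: a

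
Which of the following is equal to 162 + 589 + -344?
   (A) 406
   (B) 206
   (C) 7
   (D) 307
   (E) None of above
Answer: E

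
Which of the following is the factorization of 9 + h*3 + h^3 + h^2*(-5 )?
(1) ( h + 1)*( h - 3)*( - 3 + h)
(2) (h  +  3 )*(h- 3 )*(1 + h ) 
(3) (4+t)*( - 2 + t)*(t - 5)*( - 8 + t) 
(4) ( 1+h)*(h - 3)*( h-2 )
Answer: 1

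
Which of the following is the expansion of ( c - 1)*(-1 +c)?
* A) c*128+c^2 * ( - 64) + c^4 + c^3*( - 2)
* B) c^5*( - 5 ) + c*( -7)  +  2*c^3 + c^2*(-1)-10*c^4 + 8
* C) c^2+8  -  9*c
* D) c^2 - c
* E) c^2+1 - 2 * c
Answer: E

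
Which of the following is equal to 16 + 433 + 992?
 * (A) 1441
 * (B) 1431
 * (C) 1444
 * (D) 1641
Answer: A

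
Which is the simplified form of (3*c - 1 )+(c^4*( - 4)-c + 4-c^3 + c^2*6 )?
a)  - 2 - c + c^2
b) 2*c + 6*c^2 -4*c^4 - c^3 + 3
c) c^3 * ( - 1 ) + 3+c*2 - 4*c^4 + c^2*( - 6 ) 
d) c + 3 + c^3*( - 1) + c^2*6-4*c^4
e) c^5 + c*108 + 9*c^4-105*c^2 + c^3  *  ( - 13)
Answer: b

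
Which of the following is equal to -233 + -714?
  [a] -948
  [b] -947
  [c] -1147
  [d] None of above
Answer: b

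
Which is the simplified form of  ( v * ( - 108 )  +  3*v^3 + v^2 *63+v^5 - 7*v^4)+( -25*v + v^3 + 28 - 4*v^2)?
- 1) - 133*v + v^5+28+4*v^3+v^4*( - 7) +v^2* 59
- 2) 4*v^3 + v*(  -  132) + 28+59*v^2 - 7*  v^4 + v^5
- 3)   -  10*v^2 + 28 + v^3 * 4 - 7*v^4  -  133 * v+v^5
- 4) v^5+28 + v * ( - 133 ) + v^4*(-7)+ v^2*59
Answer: 1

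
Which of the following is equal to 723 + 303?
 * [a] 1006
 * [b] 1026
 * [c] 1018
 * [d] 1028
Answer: b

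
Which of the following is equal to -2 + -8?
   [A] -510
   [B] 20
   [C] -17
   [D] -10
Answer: D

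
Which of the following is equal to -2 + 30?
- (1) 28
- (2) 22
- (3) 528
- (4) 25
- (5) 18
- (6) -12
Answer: 1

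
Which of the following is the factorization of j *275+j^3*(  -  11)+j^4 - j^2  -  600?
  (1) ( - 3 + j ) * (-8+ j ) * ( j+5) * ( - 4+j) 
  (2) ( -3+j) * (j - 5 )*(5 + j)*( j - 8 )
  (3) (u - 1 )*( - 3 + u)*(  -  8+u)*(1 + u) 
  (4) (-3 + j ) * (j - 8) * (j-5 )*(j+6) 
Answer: 2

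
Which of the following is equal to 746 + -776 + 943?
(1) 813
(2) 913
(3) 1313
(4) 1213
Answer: 2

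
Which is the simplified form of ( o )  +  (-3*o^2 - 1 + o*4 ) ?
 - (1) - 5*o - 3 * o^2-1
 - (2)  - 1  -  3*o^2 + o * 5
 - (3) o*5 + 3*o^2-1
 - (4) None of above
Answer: 2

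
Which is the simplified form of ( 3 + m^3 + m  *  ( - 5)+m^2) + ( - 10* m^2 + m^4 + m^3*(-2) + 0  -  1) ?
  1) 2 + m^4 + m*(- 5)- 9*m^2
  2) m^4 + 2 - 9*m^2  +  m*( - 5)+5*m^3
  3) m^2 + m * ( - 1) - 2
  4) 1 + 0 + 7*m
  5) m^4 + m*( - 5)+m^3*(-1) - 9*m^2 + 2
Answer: 5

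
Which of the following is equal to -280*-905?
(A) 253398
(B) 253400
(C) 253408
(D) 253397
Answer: B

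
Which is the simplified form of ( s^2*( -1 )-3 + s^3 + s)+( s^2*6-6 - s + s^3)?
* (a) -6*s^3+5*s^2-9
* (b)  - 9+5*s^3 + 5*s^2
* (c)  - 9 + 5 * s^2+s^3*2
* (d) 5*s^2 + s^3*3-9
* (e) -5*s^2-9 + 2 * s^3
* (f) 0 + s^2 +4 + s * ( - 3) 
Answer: c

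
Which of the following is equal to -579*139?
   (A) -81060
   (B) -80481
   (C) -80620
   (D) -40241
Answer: B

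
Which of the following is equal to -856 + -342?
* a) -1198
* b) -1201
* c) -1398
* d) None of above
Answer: a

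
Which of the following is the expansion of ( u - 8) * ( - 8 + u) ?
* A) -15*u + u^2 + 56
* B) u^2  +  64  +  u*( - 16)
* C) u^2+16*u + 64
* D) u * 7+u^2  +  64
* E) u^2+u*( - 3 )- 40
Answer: B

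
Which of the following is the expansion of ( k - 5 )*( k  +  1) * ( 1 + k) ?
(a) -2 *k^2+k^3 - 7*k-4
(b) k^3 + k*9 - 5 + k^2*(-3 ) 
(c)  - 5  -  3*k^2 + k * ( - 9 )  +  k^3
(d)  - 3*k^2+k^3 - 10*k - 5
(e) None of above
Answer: c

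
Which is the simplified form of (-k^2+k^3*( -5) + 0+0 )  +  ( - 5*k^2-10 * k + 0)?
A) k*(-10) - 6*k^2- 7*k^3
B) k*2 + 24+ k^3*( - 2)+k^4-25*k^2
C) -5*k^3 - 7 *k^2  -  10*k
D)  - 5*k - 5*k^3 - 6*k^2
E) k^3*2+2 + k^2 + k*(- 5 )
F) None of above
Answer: F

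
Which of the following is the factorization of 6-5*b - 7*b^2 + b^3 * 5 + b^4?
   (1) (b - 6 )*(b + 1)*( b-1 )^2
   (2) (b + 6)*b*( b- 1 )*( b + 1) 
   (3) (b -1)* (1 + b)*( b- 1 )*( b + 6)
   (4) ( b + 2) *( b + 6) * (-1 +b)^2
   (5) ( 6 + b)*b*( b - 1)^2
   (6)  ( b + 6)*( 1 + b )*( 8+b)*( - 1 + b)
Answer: 3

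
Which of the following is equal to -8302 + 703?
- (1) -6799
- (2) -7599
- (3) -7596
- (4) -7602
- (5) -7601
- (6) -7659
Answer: 2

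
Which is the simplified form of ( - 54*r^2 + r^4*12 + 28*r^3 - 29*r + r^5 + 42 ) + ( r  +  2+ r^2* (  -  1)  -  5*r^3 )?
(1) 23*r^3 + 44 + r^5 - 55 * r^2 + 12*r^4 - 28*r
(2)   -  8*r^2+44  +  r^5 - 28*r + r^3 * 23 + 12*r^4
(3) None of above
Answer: 1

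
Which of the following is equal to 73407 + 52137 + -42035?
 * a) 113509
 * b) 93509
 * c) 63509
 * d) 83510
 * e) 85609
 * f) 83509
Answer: f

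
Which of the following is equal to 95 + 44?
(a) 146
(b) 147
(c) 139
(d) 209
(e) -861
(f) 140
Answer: c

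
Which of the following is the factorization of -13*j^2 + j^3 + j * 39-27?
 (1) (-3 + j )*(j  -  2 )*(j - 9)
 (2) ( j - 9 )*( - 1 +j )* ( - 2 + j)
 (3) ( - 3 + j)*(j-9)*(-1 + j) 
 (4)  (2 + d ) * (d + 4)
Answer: 3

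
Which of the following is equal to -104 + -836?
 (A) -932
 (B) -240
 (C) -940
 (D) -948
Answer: C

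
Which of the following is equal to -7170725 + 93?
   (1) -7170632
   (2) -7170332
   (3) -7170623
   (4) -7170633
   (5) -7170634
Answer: 1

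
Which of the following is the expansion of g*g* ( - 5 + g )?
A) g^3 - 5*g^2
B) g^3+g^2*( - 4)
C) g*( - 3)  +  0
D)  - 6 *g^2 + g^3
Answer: A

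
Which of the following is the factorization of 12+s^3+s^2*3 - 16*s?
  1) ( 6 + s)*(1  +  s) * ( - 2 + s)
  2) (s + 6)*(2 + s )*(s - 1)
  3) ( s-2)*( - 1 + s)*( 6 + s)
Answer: 3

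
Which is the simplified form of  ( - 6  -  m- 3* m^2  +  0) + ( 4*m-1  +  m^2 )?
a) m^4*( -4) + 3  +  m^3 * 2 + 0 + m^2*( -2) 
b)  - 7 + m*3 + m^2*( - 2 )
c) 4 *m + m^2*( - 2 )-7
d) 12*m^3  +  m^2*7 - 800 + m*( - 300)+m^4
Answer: b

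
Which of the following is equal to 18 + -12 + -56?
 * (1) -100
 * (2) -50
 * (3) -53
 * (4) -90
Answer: 2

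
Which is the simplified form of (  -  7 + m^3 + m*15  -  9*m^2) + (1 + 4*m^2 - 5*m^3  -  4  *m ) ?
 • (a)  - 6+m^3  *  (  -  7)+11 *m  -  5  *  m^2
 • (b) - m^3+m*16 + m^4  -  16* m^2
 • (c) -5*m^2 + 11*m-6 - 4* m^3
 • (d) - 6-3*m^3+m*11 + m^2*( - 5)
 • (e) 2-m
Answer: c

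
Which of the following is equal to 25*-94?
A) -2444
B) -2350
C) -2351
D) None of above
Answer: B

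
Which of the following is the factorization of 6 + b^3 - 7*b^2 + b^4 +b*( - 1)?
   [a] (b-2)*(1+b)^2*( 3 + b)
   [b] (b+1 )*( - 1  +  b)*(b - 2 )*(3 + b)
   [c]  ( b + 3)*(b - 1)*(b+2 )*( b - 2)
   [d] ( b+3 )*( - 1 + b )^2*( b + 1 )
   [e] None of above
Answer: b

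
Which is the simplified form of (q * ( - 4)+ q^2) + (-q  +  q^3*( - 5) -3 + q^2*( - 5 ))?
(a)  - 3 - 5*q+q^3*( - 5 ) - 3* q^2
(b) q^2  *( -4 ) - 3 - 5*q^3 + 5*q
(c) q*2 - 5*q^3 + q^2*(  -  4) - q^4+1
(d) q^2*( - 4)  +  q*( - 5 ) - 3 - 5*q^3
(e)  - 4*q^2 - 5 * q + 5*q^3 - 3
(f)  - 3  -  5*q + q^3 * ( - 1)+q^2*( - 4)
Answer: d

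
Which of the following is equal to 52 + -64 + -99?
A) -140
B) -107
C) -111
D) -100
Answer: C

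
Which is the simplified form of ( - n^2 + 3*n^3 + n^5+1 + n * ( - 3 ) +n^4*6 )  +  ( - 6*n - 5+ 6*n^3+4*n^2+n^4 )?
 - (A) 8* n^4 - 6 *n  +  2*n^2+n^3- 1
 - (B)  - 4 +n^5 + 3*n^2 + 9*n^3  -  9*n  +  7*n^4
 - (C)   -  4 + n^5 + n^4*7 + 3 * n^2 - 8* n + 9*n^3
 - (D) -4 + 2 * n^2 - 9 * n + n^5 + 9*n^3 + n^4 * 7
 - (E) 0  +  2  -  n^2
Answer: B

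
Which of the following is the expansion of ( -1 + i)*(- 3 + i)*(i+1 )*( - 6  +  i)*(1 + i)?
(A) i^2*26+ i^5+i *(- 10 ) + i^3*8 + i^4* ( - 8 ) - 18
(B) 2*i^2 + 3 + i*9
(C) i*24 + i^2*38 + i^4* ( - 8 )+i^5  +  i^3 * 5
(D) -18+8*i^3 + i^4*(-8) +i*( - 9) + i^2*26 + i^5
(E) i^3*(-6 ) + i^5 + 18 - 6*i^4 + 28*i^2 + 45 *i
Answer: D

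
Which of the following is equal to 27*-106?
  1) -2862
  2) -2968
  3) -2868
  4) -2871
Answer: 1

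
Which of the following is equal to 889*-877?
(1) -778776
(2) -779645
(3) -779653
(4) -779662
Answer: 3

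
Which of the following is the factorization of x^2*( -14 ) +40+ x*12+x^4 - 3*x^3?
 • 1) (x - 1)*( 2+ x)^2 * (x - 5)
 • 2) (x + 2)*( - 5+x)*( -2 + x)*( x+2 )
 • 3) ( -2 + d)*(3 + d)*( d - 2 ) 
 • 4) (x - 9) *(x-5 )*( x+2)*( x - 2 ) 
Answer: 2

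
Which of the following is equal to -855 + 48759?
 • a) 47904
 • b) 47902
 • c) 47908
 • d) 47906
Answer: a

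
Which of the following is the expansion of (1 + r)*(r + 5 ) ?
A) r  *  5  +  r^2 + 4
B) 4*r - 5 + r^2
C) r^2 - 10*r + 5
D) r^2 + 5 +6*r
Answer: D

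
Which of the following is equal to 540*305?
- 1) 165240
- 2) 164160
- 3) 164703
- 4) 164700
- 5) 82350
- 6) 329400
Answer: 4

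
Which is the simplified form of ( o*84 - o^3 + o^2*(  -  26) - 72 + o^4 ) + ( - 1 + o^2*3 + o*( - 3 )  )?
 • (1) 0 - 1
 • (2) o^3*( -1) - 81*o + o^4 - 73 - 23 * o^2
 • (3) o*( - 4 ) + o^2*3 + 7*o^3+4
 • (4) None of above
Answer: 4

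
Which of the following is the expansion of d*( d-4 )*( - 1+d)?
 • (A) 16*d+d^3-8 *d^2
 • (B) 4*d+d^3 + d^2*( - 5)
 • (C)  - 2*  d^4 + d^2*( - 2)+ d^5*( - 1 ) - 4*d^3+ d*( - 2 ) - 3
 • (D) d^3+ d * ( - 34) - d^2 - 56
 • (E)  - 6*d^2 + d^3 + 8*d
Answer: B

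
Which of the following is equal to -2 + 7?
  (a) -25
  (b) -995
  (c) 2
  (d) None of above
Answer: d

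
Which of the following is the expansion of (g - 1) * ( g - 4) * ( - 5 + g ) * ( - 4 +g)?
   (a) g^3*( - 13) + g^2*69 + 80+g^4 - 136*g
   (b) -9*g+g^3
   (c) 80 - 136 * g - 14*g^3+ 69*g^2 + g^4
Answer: c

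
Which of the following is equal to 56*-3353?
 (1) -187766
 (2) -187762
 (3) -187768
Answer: 3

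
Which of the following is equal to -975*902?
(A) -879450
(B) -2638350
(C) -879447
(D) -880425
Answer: A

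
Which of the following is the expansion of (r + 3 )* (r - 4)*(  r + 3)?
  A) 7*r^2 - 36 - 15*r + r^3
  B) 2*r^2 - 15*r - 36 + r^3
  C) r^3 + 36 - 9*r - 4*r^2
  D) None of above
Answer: B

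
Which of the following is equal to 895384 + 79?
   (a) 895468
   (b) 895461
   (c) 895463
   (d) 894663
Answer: c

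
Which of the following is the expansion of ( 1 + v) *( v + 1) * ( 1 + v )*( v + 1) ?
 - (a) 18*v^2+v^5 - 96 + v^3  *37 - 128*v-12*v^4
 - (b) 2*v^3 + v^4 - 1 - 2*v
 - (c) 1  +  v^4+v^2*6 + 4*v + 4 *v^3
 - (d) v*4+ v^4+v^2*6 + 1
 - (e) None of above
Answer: c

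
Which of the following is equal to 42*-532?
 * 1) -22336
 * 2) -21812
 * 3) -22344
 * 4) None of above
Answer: 3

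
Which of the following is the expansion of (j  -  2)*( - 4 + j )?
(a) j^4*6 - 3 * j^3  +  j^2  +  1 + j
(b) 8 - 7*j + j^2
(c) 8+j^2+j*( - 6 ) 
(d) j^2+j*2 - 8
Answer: c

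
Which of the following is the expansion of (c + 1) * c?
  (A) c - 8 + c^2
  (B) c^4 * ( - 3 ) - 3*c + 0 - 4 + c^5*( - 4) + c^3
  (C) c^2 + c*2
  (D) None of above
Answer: D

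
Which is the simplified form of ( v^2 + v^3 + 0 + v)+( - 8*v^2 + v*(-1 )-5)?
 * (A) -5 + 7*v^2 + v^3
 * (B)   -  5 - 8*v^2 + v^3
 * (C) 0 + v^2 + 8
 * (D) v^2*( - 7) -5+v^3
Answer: D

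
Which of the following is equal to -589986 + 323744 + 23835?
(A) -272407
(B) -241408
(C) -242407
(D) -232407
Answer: C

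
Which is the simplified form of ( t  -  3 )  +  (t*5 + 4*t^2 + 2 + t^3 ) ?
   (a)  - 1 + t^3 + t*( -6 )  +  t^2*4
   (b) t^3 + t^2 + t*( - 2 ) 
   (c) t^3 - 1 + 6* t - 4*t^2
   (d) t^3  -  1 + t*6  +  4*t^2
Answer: d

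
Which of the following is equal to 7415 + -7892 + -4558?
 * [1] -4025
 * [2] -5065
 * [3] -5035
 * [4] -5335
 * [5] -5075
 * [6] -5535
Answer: 3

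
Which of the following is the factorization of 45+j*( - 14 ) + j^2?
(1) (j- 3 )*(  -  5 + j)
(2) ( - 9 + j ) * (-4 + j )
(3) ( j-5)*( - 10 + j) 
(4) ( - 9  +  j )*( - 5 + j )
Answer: 4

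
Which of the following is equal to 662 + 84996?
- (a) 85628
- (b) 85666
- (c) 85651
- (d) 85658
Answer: d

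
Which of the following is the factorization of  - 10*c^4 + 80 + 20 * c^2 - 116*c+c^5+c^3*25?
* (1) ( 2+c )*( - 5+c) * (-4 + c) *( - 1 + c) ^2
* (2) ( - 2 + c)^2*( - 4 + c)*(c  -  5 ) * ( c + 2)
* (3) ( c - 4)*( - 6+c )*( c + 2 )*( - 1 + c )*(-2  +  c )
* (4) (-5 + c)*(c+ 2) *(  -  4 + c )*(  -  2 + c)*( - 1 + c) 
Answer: 4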